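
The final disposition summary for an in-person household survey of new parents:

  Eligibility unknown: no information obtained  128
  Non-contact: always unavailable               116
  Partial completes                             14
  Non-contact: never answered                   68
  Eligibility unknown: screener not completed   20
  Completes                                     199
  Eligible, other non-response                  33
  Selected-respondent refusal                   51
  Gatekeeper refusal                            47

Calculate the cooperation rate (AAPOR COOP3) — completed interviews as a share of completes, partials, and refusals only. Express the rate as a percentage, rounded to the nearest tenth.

64.0%

Refused = 47 + 51 = 98
No answer / not reached = 68 + 116 = 184
Eligibility not determined = 20 + 128 = 148
Top = 199
Denom = 199 + 14 + 98 = 311
COOP3 = 199 / 311 = 0.6399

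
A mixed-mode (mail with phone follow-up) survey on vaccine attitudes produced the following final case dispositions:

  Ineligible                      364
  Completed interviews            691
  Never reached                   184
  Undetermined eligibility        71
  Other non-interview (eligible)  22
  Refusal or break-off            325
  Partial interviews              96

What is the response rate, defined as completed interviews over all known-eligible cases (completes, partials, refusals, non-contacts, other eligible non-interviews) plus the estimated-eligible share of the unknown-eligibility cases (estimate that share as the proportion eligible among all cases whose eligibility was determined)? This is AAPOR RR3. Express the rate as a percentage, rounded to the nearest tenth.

Numerator = 691
Determined eligible = 691 + 96 + 325 + 184 + 22 = 1318
e = 1318 / (1318 + 364) = 1318 / 1682 = 0.7836
Estimated eligible among unknowns = 0.7836 × 71 = 55.64
Denom = 1318 + 55.64 = 1373.64
RR3 = 691 / 1373.64 = 0.5030

50.3%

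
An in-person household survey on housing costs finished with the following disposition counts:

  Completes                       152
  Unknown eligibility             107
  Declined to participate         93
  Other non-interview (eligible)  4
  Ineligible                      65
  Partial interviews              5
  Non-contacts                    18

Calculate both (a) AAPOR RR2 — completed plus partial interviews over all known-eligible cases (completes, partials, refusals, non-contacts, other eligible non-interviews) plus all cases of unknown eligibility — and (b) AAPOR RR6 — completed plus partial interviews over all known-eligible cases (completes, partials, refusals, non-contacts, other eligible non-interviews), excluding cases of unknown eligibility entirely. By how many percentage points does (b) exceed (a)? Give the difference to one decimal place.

16.3

Top = 152 + 5 = 157
Denominator = 152 + 5 + 93 + 18 + 4 + 107 = 379
RR2 = 157 / 379 = 0.4142
Denominator = 152 + 5 + 93 + 18 + 4 = 272
RR6 = 157 / 272 = 0.5772
Difference = 57.72 − 41.42 = 16.30 percentage points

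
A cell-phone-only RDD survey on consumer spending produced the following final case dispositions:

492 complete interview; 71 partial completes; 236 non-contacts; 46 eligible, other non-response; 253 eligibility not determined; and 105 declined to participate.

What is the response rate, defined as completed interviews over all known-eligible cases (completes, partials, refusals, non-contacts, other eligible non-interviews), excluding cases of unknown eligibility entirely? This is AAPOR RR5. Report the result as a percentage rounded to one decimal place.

Numerator → 492
Denom → 492 + 71 + 105 + 236 + 46 = 950
RR5 = 492 / 950 = 0.5179

51.8%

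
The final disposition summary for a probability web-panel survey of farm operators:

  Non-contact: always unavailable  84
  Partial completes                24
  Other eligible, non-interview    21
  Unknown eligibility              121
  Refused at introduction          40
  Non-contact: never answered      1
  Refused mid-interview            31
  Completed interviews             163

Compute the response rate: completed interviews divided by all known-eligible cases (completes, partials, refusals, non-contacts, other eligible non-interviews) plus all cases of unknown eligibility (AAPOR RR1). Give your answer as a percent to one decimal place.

Refusals = 40 + 31 = 71
Non-contacts = 1 + 84 = 85
Numerator → 163
Denominator → 163 + 24 + 71 + 85 + 21 + 121 = 485
RR1 = 163 / 485 = 0.3361

33.6%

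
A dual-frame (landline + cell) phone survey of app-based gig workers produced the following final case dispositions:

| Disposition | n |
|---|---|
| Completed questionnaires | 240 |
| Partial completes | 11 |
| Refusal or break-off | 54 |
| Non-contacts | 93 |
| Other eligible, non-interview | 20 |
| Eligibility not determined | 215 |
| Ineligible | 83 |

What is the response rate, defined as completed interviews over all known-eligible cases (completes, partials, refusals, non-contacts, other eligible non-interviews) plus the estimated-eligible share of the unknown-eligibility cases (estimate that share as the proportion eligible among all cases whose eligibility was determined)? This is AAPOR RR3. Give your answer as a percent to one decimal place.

40.2%

Numerator = 240
Known eligible = 240 + 11 + 54 + 93 + 20 = 418
e = 418 / (418 + 83) = 418 / 501 = 0.8343
e × U = 0.8343 × 215 = 179.37
Denominator = 418 + 179.37 = 597.37
RR3 = 240 / 597.37 = 0.4018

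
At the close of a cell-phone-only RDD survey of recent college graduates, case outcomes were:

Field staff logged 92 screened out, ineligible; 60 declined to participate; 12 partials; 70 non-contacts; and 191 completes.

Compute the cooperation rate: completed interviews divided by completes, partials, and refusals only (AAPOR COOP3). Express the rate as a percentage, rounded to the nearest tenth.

Num = 191
Denominator = 191 + 12 + 60 = 263
COOP3 = 191 / 263 = 0.7262

72.6%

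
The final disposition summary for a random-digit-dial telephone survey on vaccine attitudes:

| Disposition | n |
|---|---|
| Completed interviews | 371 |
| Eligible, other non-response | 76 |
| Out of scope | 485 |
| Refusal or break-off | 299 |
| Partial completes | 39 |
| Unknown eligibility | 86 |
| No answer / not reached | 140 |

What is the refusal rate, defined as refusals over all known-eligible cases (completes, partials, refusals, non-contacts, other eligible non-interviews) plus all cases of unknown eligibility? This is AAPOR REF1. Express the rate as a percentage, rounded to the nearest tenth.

Numerator → 299
Base → 371 + 39 + 299 + 140 + 76 + 86 = 1011
REF1 = 299 / 1011 = 0.2957

29.6%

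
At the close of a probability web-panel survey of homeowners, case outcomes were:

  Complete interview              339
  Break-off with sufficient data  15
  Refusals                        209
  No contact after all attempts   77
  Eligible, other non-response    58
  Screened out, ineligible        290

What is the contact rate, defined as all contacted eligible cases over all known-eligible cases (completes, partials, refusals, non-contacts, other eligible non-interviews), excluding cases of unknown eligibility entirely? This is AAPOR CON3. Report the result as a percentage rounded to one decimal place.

89.0%

Num = 339 + 15 + 209 + 58 = 621
Denom = 339 + 15 + 209 + 77 + 58 = 698
CON3 = 621 / 698 = 0.8897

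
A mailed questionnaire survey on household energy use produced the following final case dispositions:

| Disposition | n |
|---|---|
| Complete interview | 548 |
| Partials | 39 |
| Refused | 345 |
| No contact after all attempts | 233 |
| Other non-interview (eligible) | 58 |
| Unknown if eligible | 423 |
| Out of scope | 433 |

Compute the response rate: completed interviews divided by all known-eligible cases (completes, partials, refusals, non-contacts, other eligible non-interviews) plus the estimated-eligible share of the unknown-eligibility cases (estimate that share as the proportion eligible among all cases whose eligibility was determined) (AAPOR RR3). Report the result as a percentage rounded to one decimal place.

35.7%

Numerator → 548
Determined eligible → 548 + 39 + 345 + 233 + 58 = 1223
e = 1223 / (1223 + 433) = 1223 / 1656 = 0.7385
Estimated eligible among unknowns → 0.7385 × 423 = 312.39
Base → 1223 + 312.39 = 1535.39
RR3 = 548 / 1535.39 = 0.3569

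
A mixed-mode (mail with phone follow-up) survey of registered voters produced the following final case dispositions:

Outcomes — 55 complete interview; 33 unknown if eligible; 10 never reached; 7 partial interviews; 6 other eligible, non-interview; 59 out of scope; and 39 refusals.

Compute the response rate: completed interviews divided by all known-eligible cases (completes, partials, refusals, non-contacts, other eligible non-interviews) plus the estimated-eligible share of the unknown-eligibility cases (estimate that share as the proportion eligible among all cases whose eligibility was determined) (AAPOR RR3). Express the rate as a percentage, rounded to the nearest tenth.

39.6%

Top: 55
Eligible (known): 55 + 7 + 39 + 10 + 6 = 117
e = 117 / (117 + 59) = 117 / 176 = 0.6648
Eligible share of unknowns: 0.6648 × 33 = 21.94
Denom: 117 + 21.94 = 138.94
RR3 = 55 / 138.94 = 0.3959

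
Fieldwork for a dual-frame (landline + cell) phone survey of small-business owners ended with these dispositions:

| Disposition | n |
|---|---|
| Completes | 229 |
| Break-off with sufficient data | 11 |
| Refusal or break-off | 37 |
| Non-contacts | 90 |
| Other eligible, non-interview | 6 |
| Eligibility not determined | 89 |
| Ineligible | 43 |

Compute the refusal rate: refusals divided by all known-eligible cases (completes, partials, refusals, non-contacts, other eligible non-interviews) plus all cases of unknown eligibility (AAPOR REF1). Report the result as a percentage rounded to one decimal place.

Numerator → 37
Base → 229 + 11 + 37 + 90 + 6 + 89 = 462
REF1 = 37 / 462 = 0.0801

8.0%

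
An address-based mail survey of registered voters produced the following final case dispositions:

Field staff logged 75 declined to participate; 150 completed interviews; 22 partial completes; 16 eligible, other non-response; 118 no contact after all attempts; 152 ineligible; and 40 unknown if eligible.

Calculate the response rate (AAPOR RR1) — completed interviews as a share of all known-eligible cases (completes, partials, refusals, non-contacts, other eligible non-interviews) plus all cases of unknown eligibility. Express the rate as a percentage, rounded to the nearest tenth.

Top = 150
Denominator = 150 + 22 + 75 + 118 + 16 + 40 = 421
RR1 = 150 / 421 = 0.3563

35.6%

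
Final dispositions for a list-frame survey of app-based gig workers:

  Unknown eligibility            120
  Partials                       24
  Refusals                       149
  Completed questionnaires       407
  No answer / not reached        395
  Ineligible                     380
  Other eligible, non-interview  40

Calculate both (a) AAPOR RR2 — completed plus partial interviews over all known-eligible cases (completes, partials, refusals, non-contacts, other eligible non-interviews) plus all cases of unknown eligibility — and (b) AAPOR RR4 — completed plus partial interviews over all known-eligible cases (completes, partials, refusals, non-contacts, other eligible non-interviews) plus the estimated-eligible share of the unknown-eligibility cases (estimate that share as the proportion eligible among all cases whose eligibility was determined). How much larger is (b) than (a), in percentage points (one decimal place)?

1.1

Numerator: 407 + 24 = 431
Denom: 407 + 24 + 149 + 395 + 40 + 120 = 1135
RR2 = 431 / 1135 = 0.3797
Known eligible: 407 + 24 + 149 + 395 + 40 = 1015
e = 1015 / (1015 + 380) = 1015 / 1395 = 0.7276
Estimated eligible among unknowns: 0.7276 × 120 = 87.31
Denom: 1015 + 87.31 = 1102.31
RR4 = 431 / 1102.31 = 0.3910
Difference = 39.10 − 37.97 = 1.13 percentage points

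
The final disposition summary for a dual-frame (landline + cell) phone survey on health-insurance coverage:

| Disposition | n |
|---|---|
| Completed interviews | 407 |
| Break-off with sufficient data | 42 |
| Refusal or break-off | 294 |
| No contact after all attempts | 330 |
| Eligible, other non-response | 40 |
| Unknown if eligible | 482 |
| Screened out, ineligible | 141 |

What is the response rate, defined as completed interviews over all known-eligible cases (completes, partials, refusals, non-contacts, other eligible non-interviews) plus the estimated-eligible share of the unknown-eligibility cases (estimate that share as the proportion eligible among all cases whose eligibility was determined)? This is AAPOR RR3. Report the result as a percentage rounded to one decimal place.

26.4%

Top → 407
Eligible (known) → 407 + 42 + 294 + 330 + 40 = 1113
e = 1113 / (1113 + 141) = 1113 / 1254 = 0.8876
Estimated eligible among unknowns → 0.8876 × 482 = 427.82
Denominator → 1113 + 427.82 = 1540.82
RR3 = 407 / 1540.82 = 0.2641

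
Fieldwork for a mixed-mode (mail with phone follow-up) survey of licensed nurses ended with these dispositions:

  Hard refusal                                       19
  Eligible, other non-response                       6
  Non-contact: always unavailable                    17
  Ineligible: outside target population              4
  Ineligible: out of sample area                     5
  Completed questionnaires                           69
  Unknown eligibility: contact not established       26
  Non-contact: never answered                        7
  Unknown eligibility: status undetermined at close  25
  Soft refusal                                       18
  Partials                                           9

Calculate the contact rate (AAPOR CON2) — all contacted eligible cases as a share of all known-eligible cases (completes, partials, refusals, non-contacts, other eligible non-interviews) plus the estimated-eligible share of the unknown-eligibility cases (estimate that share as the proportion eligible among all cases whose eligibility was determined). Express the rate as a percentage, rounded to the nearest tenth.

Refusals = 19 + 18 = 37
Non-contacts = 7 + 17 = 24
Unknown if eligible = 26 + 25 = 51
Out of scope = 4 + 5 = 9
Num: 69 + 9 + 37 + 6 = 121
Known eligible: 69 + 9 + 37 + 24 + 6 = 145
e = 145 / (145 + 9) = 145 / 154 = 0.9416
e × U: 0.9416 × 51 = 48.02
Base: 145 + 48.02 = 193.02
CON2 = 121 / 193.02 = 0.6269

62.7%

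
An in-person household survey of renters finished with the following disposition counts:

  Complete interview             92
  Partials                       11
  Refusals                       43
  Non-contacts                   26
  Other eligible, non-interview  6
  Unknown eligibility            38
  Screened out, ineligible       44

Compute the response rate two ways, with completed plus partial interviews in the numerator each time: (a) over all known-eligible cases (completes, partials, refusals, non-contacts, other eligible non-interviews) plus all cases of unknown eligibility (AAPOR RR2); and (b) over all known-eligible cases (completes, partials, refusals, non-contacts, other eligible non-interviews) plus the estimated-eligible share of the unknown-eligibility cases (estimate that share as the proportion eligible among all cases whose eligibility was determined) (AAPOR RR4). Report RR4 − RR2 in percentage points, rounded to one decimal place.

Num: 92 + 11 = 103
Denominator: 92 + 11 + 43 + 26 + 6 + 38 = 216
RR2 = 103 / 216 = 0.4769
Determined eligible: 92 + 11 + 43 + 26 + 6 = 178
e = 178 / (178 + 44) = 178 / 222 = 0.8018
e × U: 0.8018 × 38 = 30.47
Denominator: 178 + 30.47 = 208.47
RR4 = 103 / 208.47 = 0.4941
Difference = 49.41 − 47.69 = 1.72 percentage points

1.7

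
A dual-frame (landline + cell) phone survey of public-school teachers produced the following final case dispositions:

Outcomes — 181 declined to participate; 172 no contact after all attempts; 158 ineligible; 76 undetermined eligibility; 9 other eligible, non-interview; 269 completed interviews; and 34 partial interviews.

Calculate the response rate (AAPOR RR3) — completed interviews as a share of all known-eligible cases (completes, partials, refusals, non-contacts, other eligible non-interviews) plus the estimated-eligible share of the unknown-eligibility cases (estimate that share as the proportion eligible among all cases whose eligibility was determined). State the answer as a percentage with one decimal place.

37.0%

Num: 269
Known eligible: 269 + 34 + 181 + 172 + 9 = 665
e = 665 / (665 + 158) = 665 / 823 = 0.8080
Eligible share of unknowns: 0.8080 × 76 = 61.41
Denominator: 665 + 61.41 = 726.41
RR3 = 269 / 726.41 = 0.3703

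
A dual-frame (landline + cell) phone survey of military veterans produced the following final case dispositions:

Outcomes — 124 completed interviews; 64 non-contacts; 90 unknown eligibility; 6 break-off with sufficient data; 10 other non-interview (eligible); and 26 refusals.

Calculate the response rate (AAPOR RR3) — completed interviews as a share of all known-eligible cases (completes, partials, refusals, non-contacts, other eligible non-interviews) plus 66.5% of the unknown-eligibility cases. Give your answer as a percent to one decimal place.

42.8%

Numerator = 124
Determined eligible = 124 + 6 + 26 + 64 + 10 = 230
Eligible share of unknowns = 0.6650 × 90 = 59.85
Denom = 230 + 59.85 = 289.85
RR3 = 124 / 289.85 = 0.4278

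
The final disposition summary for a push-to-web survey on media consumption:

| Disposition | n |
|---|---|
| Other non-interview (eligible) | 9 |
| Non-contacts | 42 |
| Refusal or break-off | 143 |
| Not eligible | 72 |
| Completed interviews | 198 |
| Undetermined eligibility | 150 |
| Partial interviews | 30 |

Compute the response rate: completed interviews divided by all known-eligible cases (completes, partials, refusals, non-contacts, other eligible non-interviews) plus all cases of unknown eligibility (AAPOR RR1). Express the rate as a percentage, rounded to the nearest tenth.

34.6%

Top = 198
Base = 198 + 30 + 143 + 42 + 9 + 150 = 572
RR1 = 198 / 572 = 0.3462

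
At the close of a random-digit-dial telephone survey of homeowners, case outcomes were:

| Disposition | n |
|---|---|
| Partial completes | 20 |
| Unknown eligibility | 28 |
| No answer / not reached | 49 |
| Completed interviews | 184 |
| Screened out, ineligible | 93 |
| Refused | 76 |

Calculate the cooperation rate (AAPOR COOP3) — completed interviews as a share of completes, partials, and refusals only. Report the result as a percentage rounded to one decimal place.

65.7%

Top: 184
Denominator: 184 + 20 + 76 = 280
COOP3 = 184 / 280 = 0.6571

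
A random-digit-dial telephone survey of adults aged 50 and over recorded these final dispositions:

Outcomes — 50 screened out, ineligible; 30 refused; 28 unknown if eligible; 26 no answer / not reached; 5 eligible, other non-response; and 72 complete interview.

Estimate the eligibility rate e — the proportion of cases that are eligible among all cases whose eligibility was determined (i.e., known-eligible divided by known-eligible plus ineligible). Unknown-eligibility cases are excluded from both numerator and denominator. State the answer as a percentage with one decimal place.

72.7%

Determined eligible: 72 + 30 + 26 + 5 = 133
e = 133 / (133 + 50) = 133 / 183 = 0.7268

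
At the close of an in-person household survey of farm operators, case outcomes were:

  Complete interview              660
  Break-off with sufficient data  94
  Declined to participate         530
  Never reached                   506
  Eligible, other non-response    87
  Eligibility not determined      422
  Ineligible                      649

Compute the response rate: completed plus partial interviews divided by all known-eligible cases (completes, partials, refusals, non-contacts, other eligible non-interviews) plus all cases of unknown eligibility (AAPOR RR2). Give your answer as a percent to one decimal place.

32.8%

Numerator: 660 + 94 = 754
Denominator: 660 + 94 + 530 + 506 + 87 + 422 = 2299
RR2 = 754 / 2299 = 0.3280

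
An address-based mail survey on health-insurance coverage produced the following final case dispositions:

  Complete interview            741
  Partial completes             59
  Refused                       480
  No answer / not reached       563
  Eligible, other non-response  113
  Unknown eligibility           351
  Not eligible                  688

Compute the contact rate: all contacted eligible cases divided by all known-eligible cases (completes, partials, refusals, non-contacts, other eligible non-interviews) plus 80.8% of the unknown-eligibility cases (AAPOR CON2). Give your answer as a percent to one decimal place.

62.2%

Numerator: 741 + 59 + 480 + 113 = 1393
Known eligible: 741 + 59 + 480 + 563 + 113 = 1956
Estimated eligible among unknowns: 0.8080 × 351 = 283.61
Base: 1956 + 283.61 = 2239.61
CON2 = 1393 / 2239.61 = 0.6220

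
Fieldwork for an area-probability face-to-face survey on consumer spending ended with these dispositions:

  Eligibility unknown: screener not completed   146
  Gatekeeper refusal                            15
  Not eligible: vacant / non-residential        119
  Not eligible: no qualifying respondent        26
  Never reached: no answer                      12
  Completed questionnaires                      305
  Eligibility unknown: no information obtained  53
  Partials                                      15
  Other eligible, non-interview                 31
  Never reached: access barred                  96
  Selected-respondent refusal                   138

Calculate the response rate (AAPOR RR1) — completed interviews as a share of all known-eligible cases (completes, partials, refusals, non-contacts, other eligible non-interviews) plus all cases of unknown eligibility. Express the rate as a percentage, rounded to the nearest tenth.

Refusals = 15 + 138 = 153
Non-contacts = 12 + 96 = 108
Eligibility not determined = 146 + 53 = 199
Ineligible = 26 + 119 = 145
Numerator → 305
Denom → 305 + 15 + 153 + 108 + 31 + 199 = 811
RR1 = 305 / 811 = 0.3761

37.6%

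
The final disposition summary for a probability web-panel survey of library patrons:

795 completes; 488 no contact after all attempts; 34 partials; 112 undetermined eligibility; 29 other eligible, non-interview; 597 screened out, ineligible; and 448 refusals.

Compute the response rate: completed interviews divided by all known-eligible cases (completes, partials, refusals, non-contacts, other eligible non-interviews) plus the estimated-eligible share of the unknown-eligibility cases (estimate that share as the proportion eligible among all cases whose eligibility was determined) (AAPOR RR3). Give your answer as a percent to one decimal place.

42.3%

Top: 795
Determined eligible: 795 + 34 + 448 + 488 + 29 = 1794
e = 1794 / (1794 + 597) = 1794 / 2391 = 0.7503
Eligible share of unknowns: 0.7503 × 112 = 84.03
Base: 1794 + 84.03 = 1878.03
RR3 = 795 / 1878.03 = 0.4233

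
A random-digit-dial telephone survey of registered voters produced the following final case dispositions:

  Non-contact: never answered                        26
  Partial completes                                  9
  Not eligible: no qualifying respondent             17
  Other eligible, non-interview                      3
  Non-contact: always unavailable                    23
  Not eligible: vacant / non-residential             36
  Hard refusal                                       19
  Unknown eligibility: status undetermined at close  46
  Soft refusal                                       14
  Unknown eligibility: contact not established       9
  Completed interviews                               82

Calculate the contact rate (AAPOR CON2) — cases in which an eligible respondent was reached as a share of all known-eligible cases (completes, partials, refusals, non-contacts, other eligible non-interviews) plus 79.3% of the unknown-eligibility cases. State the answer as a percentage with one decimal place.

Refused = 19 + 14 = 33
Never reached = 26 + 23 = 49
Undetermined eligibility = 9 + 46 = 55
Out of scope = 17 + 36 = 53
Top = 82 + 9 + 33 + 3 = 127
Known eligible = 82 + 9 + 33 + 49 + 3 = 176
e × U = 0.7930 × 55 = 43.62
Denom = 176 + 43.62 = 219.62
CON2 = 127 / 219.62 = 0.5783

57.8%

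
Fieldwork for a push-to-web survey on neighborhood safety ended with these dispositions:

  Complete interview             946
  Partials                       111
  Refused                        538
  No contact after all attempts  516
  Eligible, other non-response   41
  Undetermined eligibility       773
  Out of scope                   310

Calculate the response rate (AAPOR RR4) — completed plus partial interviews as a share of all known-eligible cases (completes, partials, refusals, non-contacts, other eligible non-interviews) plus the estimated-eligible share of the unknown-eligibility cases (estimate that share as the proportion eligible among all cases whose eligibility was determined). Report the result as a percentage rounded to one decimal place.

Numerator: 946 + 111 = 1057
Determined eligible: 946 + 111 + 538 + 516 + 41 = 2152
e = 2152 / (2152 + 310) = 2152 / 2462 = 0.8741
e × U: 0.8741 × 773 = 675.68
Denom: 2152 + 675.68 = 2827.68
RR4 = 1057 / 2827.68 = 0.3738

37.4%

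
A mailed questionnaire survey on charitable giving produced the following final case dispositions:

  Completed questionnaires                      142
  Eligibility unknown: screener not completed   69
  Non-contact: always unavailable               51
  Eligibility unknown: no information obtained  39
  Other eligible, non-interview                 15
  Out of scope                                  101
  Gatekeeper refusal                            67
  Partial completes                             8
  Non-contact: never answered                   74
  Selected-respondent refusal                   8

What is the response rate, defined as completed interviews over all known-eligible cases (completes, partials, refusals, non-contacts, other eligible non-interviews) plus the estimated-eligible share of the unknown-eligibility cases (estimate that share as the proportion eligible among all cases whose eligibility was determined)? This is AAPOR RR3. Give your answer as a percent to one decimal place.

Declined to participate = 67 + 8 = 75
Non-contacts = 74 + 51 = 125
Unknown if eligible = 69 + 39 = 108
Top: 142
Known eligible: 142 + 8 + 75 + 125 + 15 = 365
e = 365 / (365 + 101) = 365 / 466 = 0.7833
Estimated eligible among unknowns: 0.7833 × 108 = 84.60
Base: 365 + 84.60 = 449.60
RR3 = 142 / 449.60 = 0.3158

31.6%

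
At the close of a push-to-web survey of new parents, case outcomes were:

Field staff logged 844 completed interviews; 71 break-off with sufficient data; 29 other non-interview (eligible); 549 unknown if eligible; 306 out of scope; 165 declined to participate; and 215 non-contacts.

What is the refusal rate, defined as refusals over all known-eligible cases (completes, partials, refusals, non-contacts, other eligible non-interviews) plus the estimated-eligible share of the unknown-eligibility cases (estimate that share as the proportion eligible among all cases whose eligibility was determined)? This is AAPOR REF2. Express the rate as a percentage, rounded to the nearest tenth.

9.3%

Numerator = 165
Determined eligible = 844 + 71 + 165 + 215 + 29 = 1324
e = 1324 / (1324 + 306) = 1324 / 1630 = 0.8123
Eligible share of unknowns = 0.8123 × 549 = 445.95
Denominator = 1324 + 445.95 = 1769.95
REF2 = 165 / 1769.95 = 0.0932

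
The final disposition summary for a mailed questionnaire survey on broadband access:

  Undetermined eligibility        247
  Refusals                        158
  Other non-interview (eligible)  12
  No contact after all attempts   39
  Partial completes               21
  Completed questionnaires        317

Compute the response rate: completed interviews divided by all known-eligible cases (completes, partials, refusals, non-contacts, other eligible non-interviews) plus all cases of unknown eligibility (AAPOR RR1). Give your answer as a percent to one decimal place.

Numerator = 317
Base = 317 + 21 + 158 + 39 + 12 + 247 = 794
RR1 = 317 / 794 = 0.3992

39.9%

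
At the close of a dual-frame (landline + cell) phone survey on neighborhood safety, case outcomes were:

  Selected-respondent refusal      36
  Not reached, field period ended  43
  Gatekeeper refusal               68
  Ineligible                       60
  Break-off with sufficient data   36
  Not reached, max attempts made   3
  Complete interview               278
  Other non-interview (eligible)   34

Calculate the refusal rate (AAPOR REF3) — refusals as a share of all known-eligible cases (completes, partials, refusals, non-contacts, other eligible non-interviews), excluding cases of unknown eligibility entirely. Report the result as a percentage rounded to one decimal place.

Refused = 68 + 36 = 104
No answer / not reached = 43 + 3 = 46
Num → 104
Base → 278 + 36 + 104 + 46 + 34 = 498
REF3 = 104 / 498 = 0.2088

20.9%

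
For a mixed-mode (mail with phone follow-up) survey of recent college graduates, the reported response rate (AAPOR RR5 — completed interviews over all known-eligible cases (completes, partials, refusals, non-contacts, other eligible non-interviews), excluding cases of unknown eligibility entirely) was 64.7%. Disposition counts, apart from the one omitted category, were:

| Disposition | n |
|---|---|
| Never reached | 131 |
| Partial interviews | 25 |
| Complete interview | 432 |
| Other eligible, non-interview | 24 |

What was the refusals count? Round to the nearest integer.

56

RR5 = 432 / D = 0.647
D = 432 / 0.647 = 667.7
Rest of base = 612
refusals = 667.7 − 612 ≈ 56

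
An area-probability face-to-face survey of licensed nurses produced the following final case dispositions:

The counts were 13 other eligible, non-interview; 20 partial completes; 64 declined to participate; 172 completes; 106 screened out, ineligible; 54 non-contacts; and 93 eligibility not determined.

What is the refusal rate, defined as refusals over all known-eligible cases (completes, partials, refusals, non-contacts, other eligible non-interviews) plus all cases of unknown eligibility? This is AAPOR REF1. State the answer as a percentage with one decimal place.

Top: 64
Denom: 172 + 20 + 64 + 54 + 13 + 93 = 416
REF1 = 64 / 416 = 0.1538

15.4%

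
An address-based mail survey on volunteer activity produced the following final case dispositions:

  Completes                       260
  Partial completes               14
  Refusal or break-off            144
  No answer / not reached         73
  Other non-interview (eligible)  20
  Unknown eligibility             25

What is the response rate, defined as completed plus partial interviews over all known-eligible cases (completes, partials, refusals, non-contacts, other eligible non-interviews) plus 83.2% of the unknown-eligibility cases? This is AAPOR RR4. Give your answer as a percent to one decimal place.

Top = 260 + 14 = 274
Known eligible = 260 + 14 + 144 + 73 + 20 = 511
Estimated eligible among unknowns = 0.8320 × 25 = 20.80
Base = 511 + 20.80 = 531.80
RR4 = 274 / 531.80 = 0.5152

51.5%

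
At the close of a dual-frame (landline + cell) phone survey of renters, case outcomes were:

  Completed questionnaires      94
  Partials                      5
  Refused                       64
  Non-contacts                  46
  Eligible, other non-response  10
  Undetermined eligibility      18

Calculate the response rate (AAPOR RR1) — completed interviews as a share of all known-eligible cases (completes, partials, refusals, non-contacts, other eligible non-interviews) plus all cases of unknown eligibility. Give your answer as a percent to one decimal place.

Top = 94
Denom = 94 + 5 + 64 + 46 + 10 + 18 = 237
RR1 = 94 / 237 = 0.3966

39.7%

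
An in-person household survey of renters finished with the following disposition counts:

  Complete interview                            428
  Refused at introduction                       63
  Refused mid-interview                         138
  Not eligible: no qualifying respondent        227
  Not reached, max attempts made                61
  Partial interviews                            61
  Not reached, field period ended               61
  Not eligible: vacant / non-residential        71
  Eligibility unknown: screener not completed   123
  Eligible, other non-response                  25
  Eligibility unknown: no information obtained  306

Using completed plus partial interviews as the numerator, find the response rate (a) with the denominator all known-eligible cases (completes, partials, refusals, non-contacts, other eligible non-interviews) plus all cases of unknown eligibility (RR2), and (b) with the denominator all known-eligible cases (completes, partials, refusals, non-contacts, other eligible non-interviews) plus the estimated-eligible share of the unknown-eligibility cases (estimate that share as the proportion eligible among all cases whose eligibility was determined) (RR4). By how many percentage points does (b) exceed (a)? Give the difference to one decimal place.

Refusals = 63 + 138 = 201
Never reached = 61 + 61 = 122
Unknown eligibility = 123 + 306 = 429
Not eligible = 227 + 71 = 298
Num = 428 + 61 = 489
Denom = 428 + 61 + 201 + 122 + 25 + 429 = 1266
RR2 = 489 / 1266 = 0.3863
Known eligible = 428 + 61 + 201 + 122 + 25 = 837
e = 837 / (837 + 298) = 837 / 1135 = 0.7374
e × U = 0.7374 × 429 = 316.34
Denom = 837 + 316.34 = 1153.34
RR4 = 489 / 1153.34 = 0.4240
Difference = 42.40 − 38.63 = 3.77 percentage points

3.8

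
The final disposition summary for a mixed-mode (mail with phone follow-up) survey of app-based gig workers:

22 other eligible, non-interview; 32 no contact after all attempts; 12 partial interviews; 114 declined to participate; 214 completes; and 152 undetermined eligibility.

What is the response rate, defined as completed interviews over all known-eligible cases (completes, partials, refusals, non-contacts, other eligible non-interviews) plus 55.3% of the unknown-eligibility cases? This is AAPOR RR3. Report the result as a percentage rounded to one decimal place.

Numerator = 214
Determined eligible = 214 + 12 + 114 + 32 + 22 = 394
e × U = 0.5530 × 152 = 84.06
Denom = 394 + 84.06 = 478.06
RR3 = 214 / 478.06 = 0.4476

44.8%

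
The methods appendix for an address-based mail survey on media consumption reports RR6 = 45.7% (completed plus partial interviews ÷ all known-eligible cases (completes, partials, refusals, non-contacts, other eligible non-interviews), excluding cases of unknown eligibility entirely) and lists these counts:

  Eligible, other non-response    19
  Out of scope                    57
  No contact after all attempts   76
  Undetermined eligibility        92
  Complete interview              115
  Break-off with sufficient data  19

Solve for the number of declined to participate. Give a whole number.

Numerator: 115 + 19 = 134
RR6 = 134 / D = 0.457
D = 134 / 0.457 = 293.2
Rest of base = 229
declined to participate = 293.2 − 229 ≈ 64

64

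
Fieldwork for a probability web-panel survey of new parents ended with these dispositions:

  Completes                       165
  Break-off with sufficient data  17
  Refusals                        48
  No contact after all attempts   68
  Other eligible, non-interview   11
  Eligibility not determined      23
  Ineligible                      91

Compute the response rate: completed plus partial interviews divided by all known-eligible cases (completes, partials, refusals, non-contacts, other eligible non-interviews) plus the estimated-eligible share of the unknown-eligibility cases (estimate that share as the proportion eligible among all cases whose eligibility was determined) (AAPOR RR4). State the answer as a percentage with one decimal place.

Top → 165 + 17 = 182
Eligible (known) → 165 + 17 + 48 + 68 + 11 = 309
e = 309 / (309 + 91) = 309 / 400 = 0.7725
e × U → 0.7725 × 23 = 17.77
Denom → 309 + 17.77 = 326.77
RR4 = 182 / 326.77 = 0.5570

55.7%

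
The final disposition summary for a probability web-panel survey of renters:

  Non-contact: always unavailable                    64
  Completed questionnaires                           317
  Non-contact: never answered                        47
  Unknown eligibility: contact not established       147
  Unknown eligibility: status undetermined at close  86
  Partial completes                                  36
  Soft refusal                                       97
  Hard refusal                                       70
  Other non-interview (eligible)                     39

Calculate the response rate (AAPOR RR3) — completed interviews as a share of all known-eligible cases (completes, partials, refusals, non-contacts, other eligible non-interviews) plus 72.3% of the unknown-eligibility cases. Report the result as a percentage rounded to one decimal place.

Refused = 70 + 97 = 167
Never reached = 47 + 64 = 111
Eligibility not determined = 147 + 86 = 233
Numerator: 317
Determined eligible: 317 + 36 + 167 + 111 + 39 = 670
e × U: 0.7230 × 233 = 168.46
Base: 670 + 168.46 = 838.46
RR3 = 317 / 838.46 = 0.3781

37.8%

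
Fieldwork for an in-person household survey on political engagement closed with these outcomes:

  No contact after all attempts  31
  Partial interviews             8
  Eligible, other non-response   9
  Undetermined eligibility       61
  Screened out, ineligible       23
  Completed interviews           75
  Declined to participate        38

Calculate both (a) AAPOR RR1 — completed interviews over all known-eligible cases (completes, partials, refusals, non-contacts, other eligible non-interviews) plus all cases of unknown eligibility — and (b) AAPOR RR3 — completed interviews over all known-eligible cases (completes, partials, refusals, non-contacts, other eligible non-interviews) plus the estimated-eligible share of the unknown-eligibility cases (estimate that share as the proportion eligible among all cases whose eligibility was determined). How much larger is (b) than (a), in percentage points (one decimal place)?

1.2

Top: 75
Denominator: 75 + 8 + 38 + 31 + 9 + 61 = 222
RR1 = 75 / 222 = 0.3378
Eligible (known): 75 + 8 + 38 + 31 + 9 = 161
e = 161 / (161 + 23) = 161 / 184 = 0.8750
e × U: 0.8750 × 61 = 53.38
Denominator: 161 + 53.38 = 214.38
RR3 = 75 / 214.38 = 0.3498
Difference = 34.98 − 33.78 = 1.20 percentage points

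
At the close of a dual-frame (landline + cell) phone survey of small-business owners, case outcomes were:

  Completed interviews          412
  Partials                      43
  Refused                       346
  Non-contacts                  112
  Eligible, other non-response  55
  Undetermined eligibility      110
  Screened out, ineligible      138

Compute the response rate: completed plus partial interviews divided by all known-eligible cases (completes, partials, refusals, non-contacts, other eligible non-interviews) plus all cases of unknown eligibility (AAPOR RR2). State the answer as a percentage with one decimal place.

Numerator: 412 + 43 = 455
Denominator: 412 + 43 + 346 + 112 + 55 + 110 = 1078
RR2 = 455 / 1078 = 0.4221

42.2%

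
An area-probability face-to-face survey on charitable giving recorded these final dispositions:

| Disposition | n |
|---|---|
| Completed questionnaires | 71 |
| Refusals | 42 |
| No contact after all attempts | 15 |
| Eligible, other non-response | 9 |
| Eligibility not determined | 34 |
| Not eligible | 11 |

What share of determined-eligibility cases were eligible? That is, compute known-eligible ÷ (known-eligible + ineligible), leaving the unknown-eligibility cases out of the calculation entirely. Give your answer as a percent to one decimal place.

Eligible (known) → 71 + 42 + 15 + 9 = 137
e = 137 / (137 + 11) = 137 / 148 = 0.9257

92.6%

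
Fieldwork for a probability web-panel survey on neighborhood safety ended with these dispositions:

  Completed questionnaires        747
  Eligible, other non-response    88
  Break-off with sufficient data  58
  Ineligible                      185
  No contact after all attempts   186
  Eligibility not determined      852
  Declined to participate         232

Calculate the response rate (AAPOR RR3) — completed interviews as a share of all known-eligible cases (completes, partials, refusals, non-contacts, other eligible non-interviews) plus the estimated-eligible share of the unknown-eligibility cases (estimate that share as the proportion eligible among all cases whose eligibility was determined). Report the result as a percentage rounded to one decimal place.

Num = 747
Eligible (known) = 747 + 58 + 232 + 186 + 88 = 1311
e = 1311 / (1311 + 185) = 1311 / 1496 = 0.8763
e × U = 0.8763 × 852 = 746.61
Denom = 1311 + 746.61 = 2057.61
RR3 = 747 / 2057.61 = 0.3630

36.3%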